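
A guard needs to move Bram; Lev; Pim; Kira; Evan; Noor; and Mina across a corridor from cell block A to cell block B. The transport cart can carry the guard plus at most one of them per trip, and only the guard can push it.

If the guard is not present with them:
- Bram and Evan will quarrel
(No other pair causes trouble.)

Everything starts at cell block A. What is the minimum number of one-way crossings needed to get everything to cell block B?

13

Counting alone: the guard can take at most 1 across per trip to cell block B, so moving all 7 needs at least 7 loaded trips out, with a return between consecutive ones — at least 13 crossings.
The plan below uses exactly 13 crossings, so it is optimal:
1. Guard goes to cell block B with Bram.  [cell block A: Evan, Kira, Lev, Mina, Noor, Pim | cell block B: Bram]
2. Guard goes back to cell block A alone.  [cell block A: Evan, Kira, Lev, Mina, Noor, Pim | cell block B: Bram]
3. Guard goes to cell block B with Lev.  [cell block A: Evan, Kira, Mina, Noor, Pim | cell block B: Bram, Lev]
4. Guard goes back to cell block A alone.  [cell block A: Evan, Kira, Mina, Noor, Pim | cell block B: Bram, Lev]
5. Guard goes to cell block B with Pim.  [cell block A: Evan, Kira, Mina, Noor | cell block B: Bram, Lev, Pim]
6. Guard goes back to cell block A alone.  [cell block A: Evan, Kira, Mina, Noor | cell block B: Bram, Lev, Pim]
7. Guard goes to cell block B with Kira.  [cell block A: Evan, Mina, Noor | cell block B: Bram, Kira, Lev, Pim]
8. Guard goes back to cell block A alone.  [cell block A: Evan, Mina, Noor | cell block B: Bram, Kira, Lev, Pim]
9. Guard goes to cell block B with Noor.  [cell block A: Evan, Mina | cell block B: Bram, Kira, Lev, Noor, Pim]
10. Guard goes back to cell block A alone.  [cell block A: Evan, Mina | cell block B: Bram, Kira, Lev, Noor, Pim]
11. Guard goes to cell block B with Mina.  [cell block A: Evan | cell block B: Bram, Kira, Lev, Mina, Noor, Pim]
12. Guard goes back to cell block A alone.  [cell block A: Evan | cell block B: Bram, Kira, Lev, Mina, Noor, Pim]
13. Guard goes to cell block B with Evan.  [cell block A: — | cell block B: Bram, Evan, Kira, Lev, Mina, Noor, Pim]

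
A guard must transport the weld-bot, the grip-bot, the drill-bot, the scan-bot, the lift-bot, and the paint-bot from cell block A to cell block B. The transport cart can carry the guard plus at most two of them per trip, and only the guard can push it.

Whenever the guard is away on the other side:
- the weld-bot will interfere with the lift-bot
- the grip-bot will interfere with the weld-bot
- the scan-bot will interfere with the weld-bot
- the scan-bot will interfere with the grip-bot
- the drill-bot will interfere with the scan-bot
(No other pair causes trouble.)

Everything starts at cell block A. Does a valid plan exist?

Yes

1. Guard goes to cell block B with the scan-bot and the weld-bot.
2. Guard goes back to cell block A with the weld-bot.
3. Guard goes to cell block B with the drill-bot and the weld-bot.
4. Guard goes back to cell block A with the scan-bot.
5. Guard goes to cell block B with the grip-bot and the lift-bot.
6. Guard goes back to cell block A with the weld-bot.
7. Guard goes to cell block B with the paint-bot and the weld-bot.
8. Guard goes back to cell block A with the weld-bot.
9. Guard goes to cell block B with the scan-bot and the weld-bot.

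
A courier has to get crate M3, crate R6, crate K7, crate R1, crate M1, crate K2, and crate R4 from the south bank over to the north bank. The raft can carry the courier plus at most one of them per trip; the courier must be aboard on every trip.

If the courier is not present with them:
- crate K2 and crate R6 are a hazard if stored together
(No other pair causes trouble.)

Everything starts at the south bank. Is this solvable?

1. Courier goes to the north bank with crate R6.
2. Courier goes back to the south bank alone.
3. Courier goes to the north bank with crate M3.
4. Courier goes back to the south bank alone.
5. Courier goes to the north bank with crate K7.
6. Courier goes back to the south bank alone.
7. Courier goes to the north bank with crate R1.
8. Courier goes back to the south bank alone.
9. Courier goes to the north bank with crate M1.
10. Courier goes back to the south bank alone.
11. Courier goes to the north bank with crate R4.
12. Courier goes back to the south bank alone.
13. Courier goes to the north bank with crate K2.

Yes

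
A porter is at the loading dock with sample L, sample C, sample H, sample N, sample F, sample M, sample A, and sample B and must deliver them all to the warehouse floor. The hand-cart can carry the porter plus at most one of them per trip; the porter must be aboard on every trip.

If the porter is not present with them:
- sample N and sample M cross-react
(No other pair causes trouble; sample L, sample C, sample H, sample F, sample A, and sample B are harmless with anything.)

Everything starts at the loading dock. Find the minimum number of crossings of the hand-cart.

15

Counting alone: the porter can take at most 1 across per trip to the warehouse floor, so moving all 8 needs at least 8 loaded trips out, with a return between consecutive ones — at least 15 crossings.
The plan below uses exactly 15 crossings, so it is optimal:
1. Porter goes to the warehouse floor with sample N.  [the loading dock: sample A, sample B, sample C, sample F, sample H, sample L, sample M | the warehouse floor: sample N]
2. Porter goes back to the loading dock alone.  [the loading dock: sample A, sample B, sample C, sample F, sample H, sample L, sample M | the warehouse floor: sample N]
3. Porter goes to the warehouse floor with sample L.  [the loading dock: sample A, sample B, sample C, sample F, sample H, sample M | the warehouse floor: sample L, sample N]
4. Porter goes back to the loading dock alone.  [the loading dock: sample A, sample B, sample C, sample F, sample H, sample M | the warehouse floor: sample L, sample N]
5. Porter goes to the warehouse floor with sample C.  [the loading dock: sample A, sample B, sample F, sample H, sample M | the warehouse floor: sample C, sample L, sample N]
6. Porter goes back to the loading dock alone.  [the loading dock: sample A, sample B, sample F, sample H, sample M | the warehouse floor: sample C, sample L, sample N]
7. Porter goes to the warehouse floor with sample H.  [the loading dock: sample A, sample B, sample F, sample M | the warehouse floor: sample C, sample H, sample L, sample N]
8. Porter goes back to the loading dock alone.  [the loading dock: sample A, sample B, sample F, sample M | the warehouse floor: sample C, sample H, sample L, sample N]
9. Porter goes to the warehouse floor with sample F.  [the loading dock: sample A, sample B, sample M | the warehouse floor: sample C, sample F, sample H, sample L, sample N]
10. Porter goes back to the loading dock alone.  [the loading dock: sample A, sample B, sample M | the warehouse floor: sample C, sample F, sample H, sample L, sample N]
11. Porter goes to the warehouse floor with sample A.  [the loading dock: sample B, sample M | the warehouse floor: sample A, sample C, sample F, sample H, sample L, sample N]
12. Porter goes back to the loading dock alone.  [the loading dock: sample B, sample M | the warehouse floor: sample A, sample C, sample F, sample H, sample L, sample N]
13. Porter goes to the warehouse floor with sample B.  [the loading dock: sample M | the warehouse floor: sample A, sample B, sample C, sample F, sample H, sample L, sample N]
14. Porter goes back to the loading dock alone.  [the loading dock: sample M | the warehouse floor: sample A, sample B, sample C, sample F, sample H, sample L, sample N]
15. Porter goes to the warehouse floor with sample M.  [the loading dock: — | the warehouse floor: sample A, sample B, sample C, sample F, sample H, sample L, sample M, sample N]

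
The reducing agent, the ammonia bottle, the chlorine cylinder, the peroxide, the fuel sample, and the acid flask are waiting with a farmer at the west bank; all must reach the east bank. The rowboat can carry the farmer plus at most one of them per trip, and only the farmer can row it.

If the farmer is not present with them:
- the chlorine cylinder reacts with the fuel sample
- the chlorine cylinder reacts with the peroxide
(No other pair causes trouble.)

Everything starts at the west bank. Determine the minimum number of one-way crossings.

13

Counting alone: the farmer can take at most 1 across per trip to the east bank, so moving all 6 needs at least 6 loaded trips out, with a return between consecutive ones — at least 11 crossings.
The safety rule pushes this higher. Following every safe sequence of crossings, the most of the 6 that can be at the east bank as the rowboat arrives there on crossing 11 is 5 — never all 6.
So no plan with fewer than 13 crossings exists, and this one achieves 13:
1. Farmer goes to the east bank with the chlorine cylinder.  [the west bank: the acid flask, the ammonia bottle, the fuel sample, the peroxide, the reducing agent | the east bank: the chlorine cylinder]
2. Farmer goes back to the west bank alone.  [the west bank: the acid flask, the ammonia bottle, the fuel sample, the peroxide, the reducing agent | the east bank: the chlorine cylinder]
3. Farmer goes to the east bank with the reducing agent.  [the west bank: the acid flask, the ammonia bottle, the fuel sample, the peroxide | the east bank: the chlorine cylinder, the reducing agent]
4. Farmer goes back to the west bank alone.  [the west bank: the acid flask, the ammonia bottle, the fuel sample, the peroxide | the east bank: the chlorine cylinder, the reducing agent]
5. Farmer goes to the east bank with the ammonia bottle.  [the west bank: the acid flask, the fuel sample, the peroxide | the east bank: the ammonia bottle, the chlorine cylinder, the reducing agent]
6. Farmer goes back to the west bank alone.  [the west bank: the acid flask, the fuel sample, the peroxide | the east bank: the ammonia bottle, the chlorine cylinder, the reducing agent]
7. Farmer goes to the east bank with the peroxide.  [the west bank: the acid flask, the fuel sample | the east bank: the ammonia bottle, the chlorine cylinder, the peroxide, the reducing agent]
8. Farmer goes back to the west bank with the chlorine cylinder.  [the west bank: the acid flask, the chlorine cylinder, the fuel sample | the east bank: the ammonia bottle, the peroxide, the reducing agent]
9. Farmer goes to the east bank with the fuel sample.  [the west bank: the acid flask, the chlorine cylinder | the east bank: the ammonia bottle, the fuel sample, the peroxide, the reducing agent]
10. Farmer goes back to the west bank alone.  [the west bank: the acid flask, the chlorine cylinder | the east bank: the ammonia bottle, the fuel sample, the peroxide, the reducing agent]
11. Farmer goes to the east bank with the acid flask.  [the west bank: the chlorine cylinder | the east bank: the acid flask, the ammonia bottle, the fuel sample, the peroxide, the reducing agent]
12. Farmer goes back to the west bank alone.  [the west bank: the chlorine cylinder | the east bank: the acid flask, the ammonia bottle, the fuel sample, the peroxide, the reducing agent]
13. Farmer goes to the east bank with the chlorine cylinder.  [the west bank: — | the east bank: the acid flask, the ammonia bottle, the chlorine cylinder, the fuel sample, the peroxide, the reducing agent]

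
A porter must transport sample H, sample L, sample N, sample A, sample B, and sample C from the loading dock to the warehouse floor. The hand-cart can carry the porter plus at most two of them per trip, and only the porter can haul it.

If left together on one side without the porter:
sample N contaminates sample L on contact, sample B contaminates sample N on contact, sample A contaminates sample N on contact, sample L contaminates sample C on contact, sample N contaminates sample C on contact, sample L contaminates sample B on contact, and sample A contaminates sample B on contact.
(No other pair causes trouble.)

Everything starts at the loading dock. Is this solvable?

Whatever the first load, the items left behind include a forbidden pair without the porter. No opening move is safe, so no plan exists.

No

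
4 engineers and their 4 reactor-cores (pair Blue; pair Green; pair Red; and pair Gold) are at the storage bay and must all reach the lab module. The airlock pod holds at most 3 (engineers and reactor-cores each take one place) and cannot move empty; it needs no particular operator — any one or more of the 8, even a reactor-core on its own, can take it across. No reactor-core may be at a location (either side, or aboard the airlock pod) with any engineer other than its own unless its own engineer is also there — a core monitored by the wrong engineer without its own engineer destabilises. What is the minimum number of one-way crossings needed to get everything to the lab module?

Counting alone: each trip to the lab module takes at most 3 across and each return brings at least 1 back, so after t trips out (and t−1 returns) at most 3t − (t−1) of the 8 are across; that first reaches 8 at t = 4, so at least 7 crossings are needed.
The safety rule pushes this higher. Following every safe sequence of crossings, the most of the 8 that can be at the lab module as the airlock pod arrives there on crossing 7 is 7 — never all 8.
So no plan with fewer than 9 crossings exists, and this one achieves 9:
1. engineer Blue and reactor-core Blue cross → the lab module.
2. engineer Blue crosses ← the storage bay.
3. engineer Blue, engineer Green, and reactor-core Green cross → the lab module.
4. engineer Blue and reactor-core Blue cross ← the storage bay.
5. engineer Blue, engineer Gold, and engineer Red cross → the lab module.
6. reactor-core Green crosses ← the storage bay.
7. reactor-core Blue and reactor-core Green cross → the lab module.
8. reactor-core Blue crosses ← the storage bay.
9. reactor-core Blue, reactor-core Gold, and reactor-core Red cross → the lab module.

9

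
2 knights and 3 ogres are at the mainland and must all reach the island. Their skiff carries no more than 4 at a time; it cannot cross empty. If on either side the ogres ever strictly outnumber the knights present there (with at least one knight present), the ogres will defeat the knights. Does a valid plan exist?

The ogres already outnumber the knights at the mainland before anyone moves, so the starting position itself is disallowed.

No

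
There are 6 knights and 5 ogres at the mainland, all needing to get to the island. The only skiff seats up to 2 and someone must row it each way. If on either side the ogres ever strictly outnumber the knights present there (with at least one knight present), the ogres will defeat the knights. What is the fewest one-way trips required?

19

Counting alone: each trip to the island takes at most 2 across and each return brings at least 1 back, so after t trips out (and t−1 returns) at most 2t − (t−1) of the 11 are across; that first reaches 11 at t = 10, so at least 19 crossings are needed.
The plan below uses exactly 19 crossings, so it is optimal:
1. 2 ogres → the island.  (the mainland: 6K 3O; the island: 0K 2O)
2. 1 ogre ← the mainland.  (the mainland: 6K 4O; the island: 0K 1O)
3. 2 ogres → the island.  (the mainland: 6K 2O; the island: 0K 3O)
4. 1 ogre ← the mainland.  (the mainland: 6K 3O; the island: 0K 2O)
5. 2 knights → the island.  (the mainland: 4K 3O; the island: 2K 2O)
6. 1 ogre ← the mainland.  (the mainland: 4K 4O; the island: 2K 1O)
7. 1 knight and 1 ogre → the island.  (the mainland: 3K 3O; the island: 3K 2O)
8. 1 knight ← the mainland.  (the mainland: 4K 3O; the island: 2K 2O)
9. 1 knight and 1 ogre → the island.  (the mainland: 3K 2O; the island: 3K 3O)
10. 1 ogre ← the mainland.  (the mainland: 3K 3O; the island: 3K 2O)
11. 1 knight and 1 ogre → the island.  (the mainland: 2K 2O; the island: 4K 3O)
12. 1 knight ← the mainland.  (the mainland: 3K 2O; the island: 3K 3O)
13. 1 knight and 1 ogre → the island.  (the mainland: 2K 1O; the island: 4K 4O)
14. 1 ogre ← the mainland.  (the mainland: 2K 2O; the island: 4K 3O)
15. 1 knight and 1 ogre → the island.  (the mainland: 1K 1O; the island: 5K 4O)
16. 1 knight ← the mainland.  (the mainland: 2K 1O; the island: 4K 4O)
17. 1 knight and 1 ogre → the island.  (the mainland: 1K 0O; the island: 5K 5O)
18. 1 ogre ← the mainland.  (the mainland: 1K 1O; the island: 5K 4O)
19. 1 knight and 1 ogre → the island.  (the mainland: 0K 0O; the island: 6K 5O)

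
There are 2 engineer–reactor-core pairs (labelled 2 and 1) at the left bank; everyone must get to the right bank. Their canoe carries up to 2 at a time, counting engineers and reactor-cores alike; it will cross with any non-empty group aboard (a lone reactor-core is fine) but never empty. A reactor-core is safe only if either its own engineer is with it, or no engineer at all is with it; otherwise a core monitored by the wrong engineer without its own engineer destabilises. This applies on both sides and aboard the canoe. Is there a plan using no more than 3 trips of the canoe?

No

Counting alone: each trip to the right bank takes at most 2 across and each return brings at least 1 back, so after t trips out (and t−1 returns) at most 2t − (t−1) of the 4 are across; that first reaches 4 at t = 3, so at least 5 crossings are needed.
Since 3 < 5, 3 crossings cannot be enough. (The shortest complete plan in fact takes 5:)
1. engineer 2 and reactor-core 2 cross → the right bank.
2. engineer 2 crosses ← the left bank.
3. engineer 1 and engineer 2 cross → the right bank.
4. engineer 1 crosses ← the left bank.
5. engineer 1 and reactor-core 1 cross → the right bank.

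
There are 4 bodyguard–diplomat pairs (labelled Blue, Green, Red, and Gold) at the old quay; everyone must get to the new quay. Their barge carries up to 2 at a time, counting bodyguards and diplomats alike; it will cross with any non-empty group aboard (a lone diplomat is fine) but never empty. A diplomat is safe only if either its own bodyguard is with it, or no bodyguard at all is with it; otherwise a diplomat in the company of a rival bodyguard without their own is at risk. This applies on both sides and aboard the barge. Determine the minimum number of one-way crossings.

Following every safe sequence of crossings from the start, the most of the 8 that can be at the new quay as the barge arrives there on crossings 1, 3, 5 is 2, 3, 4 respectively; the best ever achieved is 4 of 8.
From crossing 7 on, no configuration arises that was not already reachable earlier: only 44 distinct safe configurations (who is on which side, and where the barge is) can ever be reached, none of them has everyone across, and every continuation just revisits them. So no valid plan exists.

impossible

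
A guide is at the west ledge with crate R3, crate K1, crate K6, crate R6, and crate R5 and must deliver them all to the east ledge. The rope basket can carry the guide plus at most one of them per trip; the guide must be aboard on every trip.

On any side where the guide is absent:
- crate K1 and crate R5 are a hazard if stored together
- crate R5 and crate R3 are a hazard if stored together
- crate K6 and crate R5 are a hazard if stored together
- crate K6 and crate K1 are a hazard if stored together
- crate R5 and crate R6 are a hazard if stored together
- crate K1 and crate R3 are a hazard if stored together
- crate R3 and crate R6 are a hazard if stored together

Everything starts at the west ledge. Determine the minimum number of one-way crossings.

impossible

Whatever the first load, the items left behind include a forbidden pair without the guide. No opening move is safe, so no plan exists.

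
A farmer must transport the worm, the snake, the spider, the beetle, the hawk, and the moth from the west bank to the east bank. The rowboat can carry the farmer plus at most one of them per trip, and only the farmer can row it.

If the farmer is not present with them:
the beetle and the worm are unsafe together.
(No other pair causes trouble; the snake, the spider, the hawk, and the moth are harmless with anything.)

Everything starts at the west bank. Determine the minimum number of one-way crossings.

11

Counting alone: the farmer can take at most 1 across per trip to the east bank, so moving all 6 needs at least 6 loaded trips out, with a return between consecutive ones — at least 11 crossings.
The plan below uses exactly 11 crossings, so it is optimal:
1. Farmer goes to the east bank with the worm.  [the west bank: the beetle, the hawk, the moth, the snake, the spider | the east bank: the worm]
2. Farmer goes back to the west bank alone.  [the west bank: the beetle, the hawk, the moth, the snake, the spider | the east bank: the worm]
3. Farmer goes to the east bank with the snake.  [the west bank: the beetle, the hawk, the moth, the spider | the east bank: the snake, the worm]
4. Farmer goes back to the west bank alone.  [the west bank: the beetle, the hawk, the moth, the spider | the east bank: the snake, the worm]
5. Farmer goes to the east bank with the spider.  [the west bank: the beetle, the hawk, the moth | the east bank: the snake, the spider, the worm]
6. Farmer goes back to the west bank alone.  [the west bank: the beetle, the hawk, the moth | the east bank: the snake, the spider, the worm]
7. Farmer goes to the east bank with the hawk.  [the west bank: the beetle, the moth | the east bank: the hawk, the snake, the spider, the worm]
8. Farmer goes back to the west bank alone.  [the west bank: the beetle, the moth | the east bank: the hawk, the snake, the spider, the worm]
9. Farmer goes to the east bank with the moth.  [the west bank: the beetle | the east bank: the hawk, the moth, the snake, the spider, the worm]
10. Farmer goes back to the west bank alone.  [the west bank: the beetle | the east bank: the hawk, the moth, the snake, the spider, the worm]
11. Farmer goes to the east bank with the beetle.  [the west bank: — | the east bank: the beetle, the hawk, the moth, the snake, the spider, the worm]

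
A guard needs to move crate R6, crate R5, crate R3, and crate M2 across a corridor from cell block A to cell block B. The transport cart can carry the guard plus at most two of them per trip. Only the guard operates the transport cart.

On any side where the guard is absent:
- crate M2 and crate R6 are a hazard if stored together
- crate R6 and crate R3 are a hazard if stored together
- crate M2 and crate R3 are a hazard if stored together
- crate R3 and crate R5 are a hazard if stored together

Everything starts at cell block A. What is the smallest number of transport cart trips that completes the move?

5

Counting alone: the guard can take at most 2 across per trip to cell block B, so moving all 4 needs at least 2 loaded trips out, with a return between consecutive ones — at least 3 crossings.
The safety rule pushes this higher. Following every safe sequence of crossings, the most of the 4 that can be at cell block B as the transport cart arrives there on crossing 3 is 3 — never all 4.
So no plan with fewer than 5 crossings exists, and this one achieves 5:
1. Guard goes to cell block B with crate R3 and crate R6.  [cell block A: crate M2, crate R5 | cell block B: crate R3, crate R6]
2. Guard goes back to cell block A with crate R6.  [cell block A: crate M2, crate R5, crate R6 | cell block B: crate R3]
3. Guard goes to cell block B with crate R5 and crate R6.  [cell block A: crate M2 | cell block B: crate R3, crate R5, crate R6]
4. Guard goes back to cell block A with crate R3.  [cell block A: crate M2, crate R3 | cell block B: crate R5, crate R6]
5. Guard goes to cell block B with crate M2 and crate R3.  [cell block A: — | cell block B: crate M2, crate R3, crate R5, crate R6]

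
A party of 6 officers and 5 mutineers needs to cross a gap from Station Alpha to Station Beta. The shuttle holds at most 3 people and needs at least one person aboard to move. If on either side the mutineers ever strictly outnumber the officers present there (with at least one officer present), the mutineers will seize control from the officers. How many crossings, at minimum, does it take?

9

Counting alone: each trip to Station Beta takes at most 3 across and each return brings at least 1 back, so after t trips out (and t−1 returns) at most 3t − (t−1) of the 11 are across; that first reaches 11 at t = 5, so at least 9 crossings are needed.
The plan below uses exactly 9 crossings, so it is optimal:
1. 3 mutineers → Station Beta.  (Station Alpha: 6O 2M; Station Beta: 0O 3M)
2. 1 mutineer ← Station Alpha.  (Station Alpha: 6O 3M; Station Beta: 0O 2M)
3. 3 officers → Station Beta.  (Station Alpha: 3O 3M; Station Beta: 3O 2M)
4. 1 officer ← Station Alpha.  (Station Alpha: 4O 3M; Station Beta: 2O 2M)
5. 2 officers and 1 mutineer → Station Beta.  (Station Alpha: 2O 2M; Station Beta: 4O 3M)
6. 1 officer ← Station Alpha.  (Station Alpha: 3O 2M; Station Beta: 3O 3M)
7. 2 officers and 1 mutineer → Station Beta.  (Station Alpha: 1O 1M; Station Beta: 5O 4M)
8. 1 officer ← Station Alpha.  (Station Alpha: 2O 1M; Station Beta: 4O 4M)
9. 2 officers and 1 mutineer → Station Beta.  (Station Alpha: 0O 0M; Station Beta: 6O 5M)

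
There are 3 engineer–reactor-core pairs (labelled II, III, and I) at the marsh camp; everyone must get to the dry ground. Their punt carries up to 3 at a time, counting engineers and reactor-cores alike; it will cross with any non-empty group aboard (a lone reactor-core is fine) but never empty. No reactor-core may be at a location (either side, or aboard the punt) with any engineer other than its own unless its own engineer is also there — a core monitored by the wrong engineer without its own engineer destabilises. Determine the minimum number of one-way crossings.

Counting alone: each trip to the dry ground takes at most 3 across and each return brings at least 1 back, so after t trips out (and t−1 returns) at most 3t − (t−1) of the 6 are across; that first reaches 6 at t = 3, so at least 5 crossings are needed.
The plan below uses exactly 5 crossings, so it is optimal:
1. engineer II and reactor-core II cross → the dry ground.
2. engineer II crosses ← the marsh camp.
3. engineer I, engineer II, and engineer III cross → the dry ground.
4. reactor-core II crosses ← the marsh camp.
5. reactor-core I, reactor-core II, and reactor-core III cross → the dry ground.

5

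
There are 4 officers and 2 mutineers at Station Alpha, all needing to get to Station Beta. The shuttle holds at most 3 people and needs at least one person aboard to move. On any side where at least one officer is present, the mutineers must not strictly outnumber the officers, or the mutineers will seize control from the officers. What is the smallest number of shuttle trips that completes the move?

5

Counting alone: each trip to Station Beta takes at most 3 across and each return brings at least 1 back, so after t trips out (and t−1 returns) at most 3t − (t−1) of the 6 are across; that first reaches 6 at t = 3, so at least 5 crossings are needed.
The plan below uses exactly 5 crossings, so it is optimal:
1. 2 mutineers → Station Beta.  (Station Alpha: 4O 0M; Station Beta: 0O 2M)
2. 1 mutineer ← Station Alpha.  (Station Alpha: 4O 1M; Station Beta: 0O 1M)
3. 2 officers and 1 mutineer → Station Beta.  (Station Alpha: 2O 0M; Station Beta: 2O 2M)
4. 1 mutineer ← Station Alpha.  (Station Alpha: 2O 1M; Station Beta: 2O 1M)
5. 2 officers and 1 mutineer → Station Beta.  (Station Alpha: 0O 0M; Station Beta: 4O 2M)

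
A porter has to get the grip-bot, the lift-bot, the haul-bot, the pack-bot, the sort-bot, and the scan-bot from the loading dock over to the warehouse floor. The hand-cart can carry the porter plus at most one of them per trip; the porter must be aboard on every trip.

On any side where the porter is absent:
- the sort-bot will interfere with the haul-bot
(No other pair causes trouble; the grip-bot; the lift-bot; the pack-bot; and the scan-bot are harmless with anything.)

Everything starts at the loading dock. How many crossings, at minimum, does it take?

11

Counting alone: the porter can take at most 1 across per trip to the warehouse floor, so moving all 6 needs at least 6 loaded trips out, with a return between consecutive ones — at least 11 crossings.
The plan below uses exactly 11 crossings, so it is optimal:
1. Porter goes to the warehouse floor with the haul-bot.  [the loading dock: the grip-bot, the lift-bot, the pack-bot, the scan-bot, the sort-bot | the warehouse floor: the haul-bot]
2. Porter goes back to the loading dock alone.  [the loading dock: the grip-bot, the lift-bot, the pack-bot, the scan-bot, the sort-bot | the warehouse floor: the haul-bot]
3. Porter goes to the warehouse floor with the grip-bot.  [the loading dock: the lift-bot, the pack-bot, the scan-bot, the sort-bot | the warehouse floor: the grip-bot, the haul-bot]
4. Porter goes back to the loading dock alone.  [the loading dock: the lift-bot, the pack-bot, the scan-bot, the sort-bot | the warehouse floor: the grip-bot, the haul-bot]
5. Porter goes to the warehouse floor with the lift-bot.  [the loading dock: the pack-bot, the scan-bot, the sort-bot | the warehouse floor: the grip-bot, the haul-bot, the lift-bot]
6. Porter goes back to the loading dock alone.  [the loading dock: the pack-bot, the scan-bot, the sort-bot | the warehouse floor: the grip-bot, the haul-bot, the lift-bot]
7. Porter goes to the warehouse floor with the pack-bot.  [the loading dock: the scan-bot, the sort-bot | the warehouse floor: the grip-bot, the haul-bot, the lift-bot, the pack-bot]
8. Porter goes back to the loading dock alone.  [the loading dock: the scan-bot, the sort-bot | the warehouse floor: the grip-bot, the haul-bot, the lift-bot, the pack-bot]
9. Porter goes to the warehouse floor with the scan-bot.  [the loading dock: the sort-bot | the warehouse floor: the grip-bot, the haul-bot, the lift-bot, the pack-bot, the scan-bot]
10. Porter goes back to the loading dock alone.  [the loading dock: the sort-bot | the warehouse floor: the grip-bot, the haul-bot, the lift-bot, the pack-bot, the scan-bot]
11. Porter goes to the warehouse floor with the sort-bot.  [the loading dock: — | the warehouse floor: the grip-bot, the haul-bot, the lift-bot, the pack-bot, the scan-bot, the sort-bot]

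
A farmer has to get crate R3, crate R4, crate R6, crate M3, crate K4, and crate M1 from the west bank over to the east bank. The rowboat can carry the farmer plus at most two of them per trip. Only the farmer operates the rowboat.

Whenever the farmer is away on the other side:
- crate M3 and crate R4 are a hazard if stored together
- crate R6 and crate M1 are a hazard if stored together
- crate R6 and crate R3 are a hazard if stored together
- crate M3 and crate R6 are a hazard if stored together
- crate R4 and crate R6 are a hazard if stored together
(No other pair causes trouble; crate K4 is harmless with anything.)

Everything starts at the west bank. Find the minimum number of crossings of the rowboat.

9

Counting alone: the farmer can take at most 2 across per trip to the east bank, so moving all 6 needs at least 3 loaded trips out, with a return between consecutive ones — at least 5 crossings.
The safety rule pushes this higher. Following every safe sequence of crossings, the most of the 6 that can be at the east bank as the rowboat arrives there on crossings 5, 7 is 4, 5 respectively — never all 6.
So no plan with fewer than 9 crossings exists, and this one achieves 9:
1. Farmer goes to the east bank with crate R4 and crate R6.
2. Farmer goes back to the west bank with crate R4.
3. Farmer goes to the east bank with crate R3 and crate R4.
4. Farmer goes back to the west bank with crate R6.
5. Farmer goes to the east bank with crate K4 and crate R6.
6. Farmer goes back to the west bank with crate R6.
7. Farmer goes to the east bank with crate M1 and crate R6.
8. Farmer goes back to the west bank with crate R6.
9. Farmer goes to the east bank with crate M3 and crate R6.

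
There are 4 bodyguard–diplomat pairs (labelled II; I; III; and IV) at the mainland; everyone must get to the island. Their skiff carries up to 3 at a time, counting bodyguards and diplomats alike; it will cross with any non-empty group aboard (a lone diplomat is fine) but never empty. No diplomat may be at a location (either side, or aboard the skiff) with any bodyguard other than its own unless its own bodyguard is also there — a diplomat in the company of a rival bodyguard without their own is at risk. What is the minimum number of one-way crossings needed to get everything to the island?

9

Counting alone: each trip to the island takes at most 3 across and each return brings at least 1 back, so after t trips out (and t−1 returns) at most 3t − (t−1) of the 8 are across; that first reaches 8 at t = 4, so at least 7 crossings are needed.
The safety rule pushes this higher. Following every safe sequence of crossings, the most of the 8 that can be at the island as the skiff arrives there on crossing 7 is 7 — never all 8.
So no plan with fewer than 9 crossings exists, and this one achieves 9:
1. bodyguard II and diplomat II cross → the island.
2. bodyguard II crosses ← the mainland.
3. bodyguard I, bodyguard II, and diplomat I cross → the island.
4. bodyguard II and diplomat II cross ← the mainland.
5. bodyguard II, bodyguard III, and bodyguard IV cross → the island.
6. diplomat I crosses ← the mainland.
7. diplomat I and diplomat II cross → the island.
8. diplomat II crosses ← the mainland.
9. diplomat II, diplomat III, and diplomat IV cross → the island.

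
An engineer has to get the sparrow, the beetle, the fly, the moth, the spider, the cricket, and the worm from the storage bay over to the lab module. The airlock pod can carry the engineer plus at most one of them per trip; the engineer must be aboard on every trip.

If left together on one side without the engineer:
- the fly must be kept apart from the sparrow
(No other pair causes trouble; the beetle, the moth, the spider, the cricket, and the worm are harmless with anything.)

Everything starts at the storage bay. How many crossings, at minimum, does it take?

13

Counting alone: the engineer can take at most 1 across per trip to the lab module, so moving all 7 needs at least 7 loaded trips out, with a return between consecutive ones — at least 13 crossings.
The plan below uses exactly 13 crossings, so it is optimal:
1. Engineer goes to the lab module with the sparrow.  [the storage bay: the beetle, the cricket, the fly, the moth, the spider, the worm | the lab module: the sparrow]
2. Engineer goes back to the storage bay alone.  [the storage bay: the beetle, the cricket, the fly, the moth, the spider, the worm | the lab module: the sparrow]
3. Engineer goes to the lab module with the beetle.  [the storage bay: the cricket, the fly, the moth, the spider, the worm | the lab module: the beetle, the sparrow]
4. Engineer goes back to the storage bay alone.  [the storage bay: the cricket, the fly, the moth, the spider, the worm | the lab module: the beetle, the sparrow]
5. Engineer goes to the lab module with the moth.  [the storage bay: the cricket, the fly, the spider, the worm | the lab module: the beetle, the moth, the sparrow]
6. Engineer goes back to the storage bay alone.  [the storage bay: the cricket, the fly, the spider, the worm | the lab module: the beetle, the moth, the sparrow]
7. Engineer goes to the lab module with the spider.  [the storage bay: the cricket, the fly, the worm | the lab module: the beetle, the moth, the sparrow, the spider]
8. Engineer goes back to the storage bay alone.  [the storage bay: the cricket, the fly, the worm | the lab module: the beetle, the moth, the sparrow, the spider]
9. Engineer goes to the lab module with the cricket.  [the storage bay: the fly, the worm | the lab module: the beetle, the cricket, the moth, the sparrow, the spider]
10. Engineer goes back to the storage bay alone.  [the storage bay: the fly, the worm | the lab module: the beetle, the cricket, the moth, the sparrow, the spider]
11. Engineer goes to the lab module with the worm.  [the storage bay: the fly | the lab module: the beetle, the cricket, the moth, the sparrow, the spider, the worm]
12. Engineer goes back to the storage bay alone.  [the storage bay: the fly | the lab module: the beetle, the cricket, the moth, the sparrow, the spider, the worm]
13. Engineer goes to the lab module with the fly.  [the storage bay: — | the lab module: the beetle, the cricket, the fly, the moth, the sparrow, the spider, the worm]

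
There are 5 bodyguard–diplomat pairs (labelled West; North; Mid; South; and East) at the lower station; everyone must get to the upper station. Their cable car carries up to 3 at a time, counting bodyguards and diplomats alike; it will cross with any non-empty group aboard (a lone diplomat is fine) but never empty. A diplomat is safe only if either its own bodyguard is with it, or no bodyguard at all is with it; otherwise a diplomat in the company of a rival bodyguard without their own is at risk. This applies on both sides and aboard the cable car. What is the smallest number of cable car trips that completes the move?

11

Counting alone: each trip to the upper station takes at most 3 across and each return brings at least 1 back, so after t trips out (and t−1 returns) at most 3t − (t−1) of the 10 are across; that first reaches 10 at t = 5, so at least 9 crossings are needed.
The safety rule pushes this higher. Following every safe sequence of crossings, the most of the 10 that can be at the upper station as the cable car arrives there on crossing 9 is 9 — never all 10.
So no plan with fewer than 11 crossings exists, and this one achieves 11:
1. bodyguard West and diplomat West cross → the upper station.
2. bodyguard West crosses ← the lower station.
3. diplomat Mid, diplomat North, and diplomat South cross → the upper station.
4. diplomat West crosses ← the lower station.
5. bodyguard Mid, bodyguard North, and bodyguard South cross → the upper station.
6. bodyguard North and diplomat North cross ← the lower station.
7. bodyguard East, bodyguard North, and bodyguard West cross → the upper station.
8. diplomat Mid crosses ← the lower station.
9. diplomat North and diplomat West cross → the upper station.
10. diplomat West crosses ← the lower station.
11. diplomat East, diplomat Mid, and diplomat West cross → the upper station.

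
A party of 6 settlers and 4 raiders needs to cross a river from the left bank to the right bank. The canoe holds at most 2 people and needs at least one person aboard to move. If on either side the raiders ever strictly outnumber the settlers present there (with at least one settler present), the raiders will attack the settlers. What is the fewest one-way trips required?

17

Counting alone: each trip to the right bank takes at most 2 across and each return brings at least 1 back, so after t trips out (and t−1 returns) at most 2t − (t−1) of the 10 are across; that first reaches 10 at t = 9, so at least 17 crossings are needed.
The plan below uses exactly 17 crossings, so it is optimal:
1. 2 raiders → the right bank.  (the left bank: 6S 2R; the right bank: 0S 2R)
2. 1 raider ← the left bank.  (the left bank: 6S 3R; the right bank: 0S 1R)
3. 2 raiders → the right bank.  (the left bank: 6S 1R; the right bank: 0S 3R)
4. 1 raider ← the left bank.  (the left bank: 6S 2R; the right bank: 0S 2R)
5. 2 settlers → the right bank.  (the left bank: 4S 2R; the right bank: 2S 2R)
6. 1 raider ← the left bank.  (the left bank: 4S 3R; the right bank: 2S 1R)
7. 1 settler and 1 raider → the right bank.  (the left bank: 3S 2R; the right bank: 3S 2R)
8. 1 raider ← the left bank.  (the left bank: 3S 3R; the right bank: 3S 1R)
9. 2 raiders → the right bank.  (the left bank: 3S 1R; the right bank: 3S 3R)
10. 1 raider ← the left bank.  (the left bank: 3S 2R; the right bank: 3S 2R)
11. 1 settler and 1 raider → the right bank.  (the left bank: 2S 1R; the right bank: 4S 3R)
12. 1 raider ← the left bank.  (the left bank: 2S 2R; the right bank: 4S 2R)
13. 2 raiders → the right bank.  (the left bank: 2S 0R; the right bank: 4S 4R)
14. 1 raider ← the left bank.  (the left bank: 2S 1R; the right bank: 4S 3R)
15. 1 settler and 1 raider → the right bank.  (the left bank: 1S 0R; the right bank: 5S 4R)
16. 1 raider ← the left bank.  (the left bank: 1S 1R; the right bank: 5S 3R)
17. 1 settler and 1 raider → the right bank.  (the left bank: 0S 0R; the right bank: 6S 4R)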